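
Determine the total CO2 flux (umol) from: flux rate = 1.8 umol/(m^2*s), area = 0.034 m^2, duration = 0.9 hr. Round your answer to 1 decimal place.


Step 1: Convert time to seconds: 0.9 hr * 3600 = 3240.0 s
Step 2: Total = flux * area * time_s
Step 3: Total = 1.8 * 0.034 * 3240.0
Step 4: Total = 198.3 umol

198.3


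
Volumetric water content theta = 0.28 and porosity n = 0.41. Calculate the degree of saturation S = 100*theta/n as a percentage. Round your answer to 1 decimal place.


Step 1: S = 100 * theta_v / n
Step 2: S = 100 * 0.28 / 0.41
Step 3: S = 68.3%

68.3


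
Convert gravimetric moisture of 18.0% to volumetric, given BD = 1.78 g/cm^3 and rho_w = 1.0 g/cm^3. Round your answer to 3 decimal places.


Step 1: theta = (w / 100) * BD / rho_w
Step 2: theta = (18.0 / 100) * 1.78 / 1.0
Step 3: theta = 0.18 * 1.78
Step 4: theta = 0.32

0.32


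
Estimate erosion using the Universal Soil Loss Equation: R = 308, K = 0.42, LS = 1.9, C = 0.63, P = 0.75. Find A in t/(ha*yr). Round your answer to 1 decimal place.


Step 1: A = R * K * LS * C * P
Step 2: R * K = 308 * 0.42 = 129.36
Step 3: (R*K) * LS = 129.36 * 1.9 = 245.784
Step 4: * C * P = 245.784 * 0.63 * 0.75 = 116.1
Step 5: A = 116.1 t/(ha*yr)

116.1


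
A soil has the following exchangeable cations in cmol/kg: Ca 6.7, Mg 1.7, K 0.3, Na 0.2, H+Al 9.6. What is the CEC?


Step 1: CEC = Ca + Mg + K + Na + (H+Al)
Step 2: CEC = 6.7 + 1.7 + 0.3 + 0.2 + 9.6
Step 3: CEC = 18.5 cmol/kg

18.5


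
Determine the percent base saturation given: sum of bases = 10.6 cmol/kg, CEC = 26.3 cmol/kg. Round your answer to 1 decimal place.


Step 1: BS = 100 * (sum of bases) / CEC
Step 2: BS = 100 * 10.6 / 26.3
Step 3: BS = 40.3%

40.3


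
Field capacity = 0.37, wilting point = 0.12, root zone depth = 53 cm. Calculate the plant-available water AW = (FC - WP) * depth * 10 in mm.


Step 1: Available water = (FC - WP) * depth * 10
Step 2: AW = (0.37 - 0.12) * 53 * 10
Step 3: AW = 0.25 * 53 * 10
Step 4: AW = 132.5 mm

132.5


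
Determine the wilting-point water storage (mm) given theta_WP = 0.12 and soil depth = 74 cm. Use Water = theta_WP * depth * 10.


Step 1: Water (mm) = theta_WP * depth * 10
Step 2: Water = 0.12 * 74 * 10
Step 3: Water = 88.8 mm

88.8


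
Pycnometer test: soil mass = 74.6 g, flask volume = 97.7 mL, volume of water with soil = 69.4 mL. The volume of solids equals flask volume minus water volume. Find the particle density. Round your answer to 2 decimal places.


Step 1: Volume of solids = flask volume - water volume with soil
Step 2: V_solids = 97.7 - 69.4 = 28.3 mL
Step 3: Particle density = mass / V_solids = 74.6 / 28.3 = 2.64 g/cm^3

2.64


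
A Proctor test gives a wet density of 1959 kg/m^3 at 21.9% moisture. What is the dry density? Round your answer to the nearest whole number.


Step 1: Dry density = wet density / (1 + w/100)
Step 2: Dry density = 1959 / (1 + 21.9/100)
Step 3: Dry density = 1959 / 1.219
Step 4: Dry density = 1607 kg/m^3

1607


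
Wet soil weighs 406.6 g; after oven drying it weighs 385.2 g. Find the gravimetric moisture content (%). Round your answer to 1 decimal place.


Step 1: Water mass = wet - dry = 406.6 - 385.2 = 21.4 g
Step 2: w = 100 * water mass / dry mass
Step 3: w = 100 * 21.4 / 385.2 = 5.6%

5.6


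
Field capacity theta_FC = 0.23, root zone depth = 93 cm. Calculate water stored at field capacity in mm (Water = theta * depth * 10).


Step 1: Water (mm) = theta_FC * depth (cm) * 10
Step 2: Water = 0.23 * 93 * 10
Step 3: Water = 213.9 mm

213.9


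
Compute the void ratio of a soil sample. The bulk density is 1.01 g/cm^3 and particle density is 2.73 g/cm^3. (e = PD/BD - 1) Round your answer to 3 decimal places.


Step 1: e = PD / BD - 1
Step 2: e = 2.73 / 1.01 - 1
Step 3: e = 2.70297 - 1
Step 4: e = 1.703

1.703


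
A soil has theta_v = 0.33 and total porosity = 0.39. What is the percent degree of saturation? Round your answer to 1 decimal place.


Step 1: S = 100 * theta_v / n
Step 2: S = 100 * 0.33 / 0.39
Step 3: S = 84.6%

84.6


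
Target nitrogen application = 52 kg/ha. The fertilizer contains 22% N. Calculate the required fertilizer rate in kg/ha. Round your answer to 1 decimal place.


Step 1: Fertilizer rate = target N / (N content / 100)
Step 2: Rate = 52 / (22 / 100)
Step 3: Rate = 52 / 0.22
Step 4: Rate = 236.4 kg/ha

236.4


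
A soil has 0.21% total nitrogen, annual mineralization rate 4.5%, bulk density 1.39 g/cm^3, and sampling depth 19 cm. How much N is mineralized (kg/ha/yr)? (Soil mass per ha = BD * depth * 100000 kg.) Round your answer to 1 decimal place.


Step 1: Soil mass per ha = BD * depth * 100000 = 1.39 * 19 * 100000 = 2641000 kg
Step 2: Total N pool = soil mass * N%/100 = 2641000 * 0.21/100 = 5546.1 kg/ha
Step 3: N mineralized = N pool * rate%/100 = 5546.1 * 4.5/100 = 249.6 kg/ha/yr

249.6


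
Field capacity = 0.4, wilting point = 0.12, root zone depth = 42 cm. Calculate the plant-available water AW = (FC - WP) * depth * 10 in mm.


Step 1: Available water = (FC - WP) * depth * 10
Step 2: AW = (0.4 - 0.12) * 42 * 10
Step 3: AW = 0.28 * 42 * 10
Step 4: AW = 117.6 mm

117.6


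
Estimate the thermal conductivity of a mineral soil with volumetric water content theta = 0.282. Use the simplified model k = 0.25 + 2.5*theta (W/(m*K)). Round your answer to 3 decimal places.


Step 1: k = 0.25 + 2.5 * theta
Step 2: k = 0.25 + 2.5 * 0.282
Step 3: k = 0.25 + 0.705
Step 4: k = 0.955 W/(m*K)

0.955


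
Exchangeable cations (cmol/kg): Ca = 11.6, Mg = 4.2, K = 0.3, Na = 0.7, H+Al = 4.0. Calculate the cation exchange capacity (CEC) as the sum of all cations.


Step 1: CEC = Ca + Mg + K + Na + (H+Al)
Step 2: CEC = 11.6 + 4.2 + 0.3 + 0.7 + 4.0
Step 3: CEC = 20.8 cmol/kg

20.8


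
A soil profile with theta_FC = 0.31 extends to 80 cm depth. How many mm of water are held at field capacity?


Step 1: Water (mm) = theta_FC * depth (cm) * 10
Step 2: Water = 0.31 * 80 * 10
Step 3: Water = 248.0 mm

248.0


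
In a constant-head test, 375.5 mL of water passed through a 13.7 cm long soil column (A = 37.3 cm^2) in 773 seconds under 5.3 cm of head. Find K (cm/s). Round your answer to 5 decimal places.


Step 1: K = Q * L / (A * t * h)
Step 2: Numerator = 375.5 * 13.7 = 5144.35
Step 3: Denominator = 37.3 * 773 * 5.3 = 152814.37
Step 4: K = 5144.35 / 152814.37 = 0.03366 cm/s

0.03366


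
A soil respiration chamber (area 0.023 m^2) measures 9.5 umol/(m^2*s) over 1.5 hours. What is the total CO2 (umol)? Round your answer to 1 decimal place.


Step 1: Convert time to seconds: 1.5 hr * 3600 = 5400.0 s
Step 2: Total = flux * area * time_s
Step 3: Total = 9.5 * 0.023 * 5400.0
Step 4: Total = 1179.9 umol

1179.9


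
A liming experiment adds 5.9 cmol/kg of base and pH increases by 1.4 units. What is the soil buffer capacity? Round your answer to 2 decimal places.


Step 1: BC = change in base / change in pH
Step 2: BC = 5.9 / 1.4
Step 3: BC = 4.21 cmol/(kg*pH unit)

4.21


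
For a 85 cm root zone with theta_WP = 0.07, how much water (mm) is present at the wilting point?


Step 1: Water (mm) = theta_WP * depth * 10
Step 2: Water = 0.07 * 85 * 10
Step 3: Water = 59.5 mm

59.5


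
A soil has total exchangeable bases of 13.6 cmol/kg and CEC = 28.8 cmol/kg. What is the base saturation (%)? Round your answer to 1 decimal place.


Step 1: BS = 100 * (sum of bases) / CEC
Step 2: BS = 100 * 13.6 / 28.8
Step 3: BS = 47.2%

47.2


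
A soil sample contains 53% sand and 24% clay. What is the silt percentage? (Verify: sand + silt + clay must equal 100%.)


Step 1: sand + silt + clay = 100%
Step 2: silt = 100 - sand - clay
Step 3: silt = 100 - 53 - 24
Step 4: silt = 23%

23


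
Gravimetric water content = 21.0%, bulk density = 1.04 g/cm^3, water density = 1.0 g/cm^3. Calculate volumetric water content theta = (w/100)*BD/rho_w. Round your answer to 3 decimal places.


Step 1: theta = (w / 100) * BD / rho_w
Step 2: theta = (21.0 / 100) * 1.04 / 1.0
Step 3: theta = 0.21 * 1.04
Step 4: theta = 0.218

0.218


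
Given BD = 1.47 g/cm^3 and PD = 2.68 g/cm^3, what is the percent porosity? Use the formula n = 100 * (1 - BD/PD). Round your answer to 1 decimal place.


Step 1: Formula: n = 100 * (1 - BD / PD)
Step 2: n = 100 * (1 - 1.47 / 2.68)
Step 3: n = 100 * (1 - 0.54851)
Step 4: n = 45.1%

45.1


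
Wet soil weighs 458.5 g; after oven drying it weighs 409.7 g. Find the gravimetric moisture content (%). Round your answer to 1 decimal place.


Step 1: Water mass = wet - dry = 458.5 - 409.7 = 48.8 g
Step 2: w = 100 * water mass / dry mass
Step 3: w = 100 * 48.8 / 409.7 = 11.9%

11.9


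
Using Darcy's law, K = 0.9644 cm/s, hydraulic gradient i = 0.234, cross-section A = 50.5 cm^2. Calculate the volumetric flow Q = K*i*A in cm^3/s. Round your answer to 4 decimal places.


Step 1: Apply Darcy's law: Q = K * i * A
Step 2: Q = 0.9644 * 0.234 * 50.5
Step 3: Q = 11.3963 cm^3/s

11.3963


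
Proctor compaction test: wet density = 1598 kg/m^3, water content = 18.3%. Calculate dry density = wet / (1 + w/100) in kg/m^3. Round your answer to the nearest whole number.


Step 1: Dry density = wet density / (1 + w/100)
Step 2: Dry density = 1598 / (1 + 18.3/100)
Step 3: Dry density = 1598 / 1.183
Step 4: Dry density = 1351 kg/m^3

1351


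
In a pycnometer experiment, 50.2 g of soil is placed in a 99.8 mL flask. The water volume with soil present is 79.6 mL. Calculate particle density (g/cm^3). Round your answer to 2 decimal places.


Step 1: Volume of solids = flask volume - water volume with soil
Step 2: V_solids = 99.8 - 79.6 = 20.2 mL
Step 3: Particle density = mass / V_solids = 50.2 / 20.2 = 2.49 g/cm^3

2.49


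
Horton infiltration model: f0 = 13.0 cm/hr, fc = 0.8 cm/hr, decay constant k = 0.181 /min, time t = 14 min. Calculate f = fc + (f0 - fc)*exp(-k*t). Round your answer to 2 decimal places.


Step 1: f = fc + (f0 - fc) * exp(-k * t)
Step 2: exp(-0.181 * 14) = 0.079341
Step 3: f = 0.8 + (13.0 - 0.8) * 0.079341
Step 4: f = 0.8 + 12.2 * 0.079341
Step 5: f = 1.77 cm/hr

1.77


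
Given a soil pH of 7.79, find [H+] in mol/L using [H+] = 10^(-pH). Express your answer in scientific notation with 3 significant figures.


Step 1: [H+] = 10^(-pH)
Step 2: [H+] = 10^(-7.79)
Step 3: [H+] = 1.62e-08 mol/L

1.62e-08


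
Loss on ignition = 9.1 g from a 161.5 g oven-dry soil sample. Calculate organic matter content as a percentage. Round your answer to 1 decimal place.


Step 1: OM% = 100 * LOI / sample mass
Step 2: OM = 100 * 9.1 / 161.5
Step 3: OM = 5.6%

5.6


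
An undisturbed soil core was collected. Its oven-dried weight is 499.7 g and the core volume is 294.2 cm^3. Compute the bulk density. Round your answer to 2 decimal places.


Step 1: Identify the formula: BD = dry mass / volume
Step 2: Substitute values: BD = 499.7 / 294.2
Step 3: BD = 1.7 g/cm^3

1.7


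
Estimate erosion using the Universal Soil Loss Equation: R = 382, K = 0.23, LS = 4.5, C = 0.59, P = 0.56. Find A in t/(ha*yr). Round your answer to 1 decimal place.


Step 1: A = R * K * LS * C * P
Step 2: R * K = 382 * 0.23 = 87.86
Step 3: (R*K) * LS = 87.86 * 4.5 = 395.37
Step 4: * C * P = 395.37 * 0.59 * 0.56 = 130.6
Step 5: A = 130.6 t/(ha*yr)

130.6


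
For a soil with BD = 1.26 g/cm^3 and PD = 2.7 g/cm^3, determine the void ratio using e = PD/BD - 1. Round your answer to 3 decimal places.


Step 1: e = PD / BD - 1
Step 2: e = 2.7 / 1.26 - 1
Step 3: e = 2.14286 - 1
Step 4: e = 1.143

1.143


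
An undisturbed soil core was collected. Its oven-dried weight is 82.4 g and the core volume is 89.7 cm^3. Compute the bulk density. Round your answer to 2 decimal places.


Step 1: Identify the formula: BD = dry mass / volume
Step 2: Substitute values: BD = 82.4 / 89.7
Step 3: BD = 0.92 g/cm^3

0.92


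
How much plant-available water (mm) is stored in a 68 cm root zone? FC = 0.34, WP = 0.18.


Step 1: Available water = (FC - WP) * depth * 10
Step 2: AW = (0.34 - 0.18) * 68 * 10
Step 3: AW = 0.16 * 68 * 10
Step 4: AW = 108.8 mm

108.8


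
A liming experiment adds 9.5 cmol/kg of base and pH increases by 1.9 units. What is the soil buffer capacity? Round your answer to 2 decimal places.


Step 1: BC = change in base / change in pH
Step 2: BC = 9.5 / 1.9
Step 3: BC = 5.0 cmol/(kg*pH unit)

5.0


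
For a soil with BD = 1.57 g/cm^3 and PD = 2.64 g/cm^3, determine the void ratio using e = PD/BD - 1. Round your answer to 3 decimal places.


Step 1: e = PD / BD - 1
Step 2: e = 2.64 / 1.57 - 1
Step 3: e = 1.68153 - 1
Step 4: e = 0.682

0.682


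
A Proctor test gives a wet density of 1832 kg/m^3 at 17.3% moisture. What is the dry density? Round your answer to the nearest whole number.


Step 1: Dry density = wet density / (1 + w/100)
Step 2: Dry density = 1832 / (1 + 17.3/100)
Step 3: Dry density = 1832 / 1.173
Step 4: Dry density = 1562 kg/m^3

1562


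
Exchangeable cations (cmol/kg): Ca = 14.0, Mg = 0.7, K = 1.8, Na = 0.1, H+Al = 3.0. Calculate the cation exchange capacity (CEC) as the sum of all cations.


Step 1: CEC = Ca + Mg + K + Na + (H+Al)
Step 2: CEC = 14.0 + 0.7 + 1.8 + 0.1 + 3.0
Step 3: CEC = 19.6 cmol/kg

19.6


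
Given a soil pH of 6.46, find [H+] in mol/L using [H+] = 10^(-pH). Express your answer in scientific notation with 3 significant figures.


Step 1: [H+] = 10^(-pH)
Step 2: [H+] = 10^(-6.46)
Step 3: [H+] = 3.47e-07 mol/L

3.47e-07


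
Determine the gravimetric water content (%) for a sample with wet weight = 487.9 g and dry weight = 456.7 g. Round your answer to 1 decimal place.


Step 1: Water mass = wet - dry = 487.9 - 456.7 = 31.2 g
Step 2: w = 100 * water mass / dry mass
Step 3: w = 100 * 31.2 / 456.7 = 6.8%

6.8


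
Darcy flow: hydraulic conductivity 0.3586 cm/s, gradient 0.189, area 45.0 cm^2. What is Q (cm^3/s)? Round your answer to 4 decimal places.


Step 1: Apply Darcy's law: Q = K * i * A
Step 2: Q = 0.3586 * 0.189 * 45.0
Step 3: Q = 3.0499 cm^3/s

3.0499


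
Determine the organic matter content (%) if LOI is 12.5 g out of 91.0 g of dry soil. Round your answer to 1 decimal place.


Step 1: OM% = 100 * LOI / sample mass
Step 2: OM = 100 * 12.5 / 91.0
Step 3: OM = 13.7%

13.7


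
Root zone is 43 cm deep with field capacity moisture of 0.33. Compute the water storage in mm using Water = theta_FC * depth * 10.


Step 1: Water (mm) = theta_FC * depth (cm) * 10
Step 2: Water = 0.33 * 43 * 10
Step 3: Water = 141.9 mm

141.9


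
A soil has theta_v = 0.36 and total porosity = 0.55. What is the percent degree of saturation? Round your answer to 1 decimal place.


Step 1: S = 100 * theta_v / n
Step 2: S = 100 * 0.36 / 0.55
Step 3: S = 65.5%

65.5


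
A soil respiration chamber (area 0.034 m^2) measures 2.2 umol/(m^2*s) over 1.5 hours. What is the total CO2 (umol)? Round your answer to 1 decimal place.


Step 1: Convert time to seconds: 1.5 hr * 3600 = 5400.0 s
Step 2: Total = flux * area * time_s
Step 3: Total = 2.2 * 0.034 * 5400.0
Step 4: Total = 403.9 umol

403.9


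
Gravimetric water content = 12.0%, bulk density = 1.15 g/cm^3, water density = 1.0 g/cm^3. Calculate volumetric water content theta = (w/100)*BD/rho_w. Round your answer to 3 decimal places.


Step 1: theta = (w / 100) * BD / rho_w
Step 2: theta = (12.0 / 100) * 1.15 / 1.0
Step 3: theta = 0.12 * 1.15
Step 4: theta = 0.138

0.138


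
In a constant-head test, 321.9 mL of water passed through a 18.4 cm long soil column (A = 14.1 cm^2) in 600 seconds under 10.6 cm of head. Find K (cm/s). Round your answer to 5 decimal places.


Step 1: K = Q * L / (A * t * h)
Step 2: Numerator = 321.9 * 18.4 = 5922.96
Step 3: Denominator = 14.1 * 600 * 10.6 = 89676.0
Step 4: K = 5922.96 / 89676.0 = 0.06605 cm/s

0.06605


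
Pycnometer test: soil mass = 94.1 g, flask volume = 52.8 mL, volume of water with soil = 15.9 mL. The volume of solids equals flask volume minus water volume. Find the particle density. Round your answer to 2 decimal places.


Step 1: Volume of solids = flask volume - water volume with soil
Step 2: V_solids = 52.8 - 15.9 = 36.9 mL
Step 3: Particle density = mass / V_solids = 94.1 / 36.9 = 2.55 g/cm^3

2.55


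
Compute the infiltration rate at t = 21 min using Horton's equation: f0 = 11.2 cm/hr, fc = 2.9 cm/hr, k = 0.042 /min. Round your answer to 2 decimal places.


Step 1: f = fc + (f0 - fc) * exp(-k * t)
Step 2: exp(-0.042 * 21) = 0.413954
Step 3: f = 2.9 + (11.2 - 2.9) * 0.413954
Step 4: f = 2.9 + 8.3 * 0.413954
Step 5: f = 6.34 cm/hr

6.34


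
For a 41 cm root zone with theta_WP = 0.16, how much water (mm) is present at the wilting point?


Step 1: Water (mm) = theta_WP * depth * 10
Step 2: Water = 0.16 * 41 * 10
Step 3: Water = 65.6 mm

65.6


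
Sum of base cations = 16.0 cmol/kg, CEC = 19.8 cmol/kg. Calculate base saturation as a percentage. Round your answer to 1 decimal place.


Step 1: BS = 100 * (sum of bases) / CEC
Step 2: BS = 100 * 16.0 / 19.8
Step 3: BS = 80.8%

80.8


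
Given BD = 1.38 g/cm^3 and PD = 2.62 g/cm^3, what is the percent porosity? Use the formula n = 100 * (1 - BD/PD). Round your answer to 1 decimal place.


Step 1: Formula: n = 100 * (1 - BD / PD)
Step 2: n = 100 * (1 - 1.38 / 2.62)
Step 3: n = 100 * (1 - 0.52672)
Step 4: n = 47.3%

47.3


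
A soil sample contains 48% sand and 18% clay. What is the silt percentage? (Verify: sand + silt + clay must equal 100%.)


Step 1: sand + silt + clay = 100%
Step 2: silt = 100 - sand - clay
Step 3: silt = 100 - 48 - 18
Step 4: silt = 34%

34


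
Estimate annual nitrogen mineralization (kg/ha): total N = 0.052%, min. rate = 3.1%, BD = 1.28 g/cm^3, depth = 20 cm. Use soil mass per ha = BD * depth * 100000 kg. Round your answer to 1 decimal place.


Step 1: Soil mass per ha = BD * depth * 100000 = 1.28 * 20 * 100000 = 2560000 kg
Step 2: Total N pool = soil mass * N%/100 = 2560000 * 0.052/100 = 1331.2 kg/ha
Step 3: N mineralized = N pool * rate%/100 = 1331.2 * 3.1/100 = 41.3 kg/ha/yr

41.3


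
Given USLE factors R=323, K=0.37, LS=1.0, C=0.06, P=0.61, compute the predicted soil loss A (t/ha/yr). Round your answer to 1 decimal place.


Step 1: A = R * K * LS * C * P
Step 2: R * K = 323 * 0.37 = 119.51
Step 3: (R*K) * LS = 119.51 * 1.0 = 119.51
Step 4: * C * P = 119.51 * 0.06 * 0.61 = 4.4
Step 5: A = 4.4 t/(ha*yr)

4.4


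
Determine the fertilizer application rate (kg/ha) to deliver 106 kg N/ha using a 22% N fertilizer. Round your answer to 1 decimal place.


Step 1: Fertilizer rate = target N / (N content / 100)
Step 2: Rate = 106 / (22 / 100)
Step 3: Rate = 106 / 0.22
Step 4: Rate = 481.8 kg/ha

481.8


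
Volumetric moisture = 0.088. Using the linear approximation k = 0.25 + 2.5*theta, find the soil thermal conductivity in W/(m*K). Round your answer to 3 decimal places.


Step 1: k = 0.25 + 2.5 * theta
Step 2: k = 0.25 + 2.5 * 0.088
Step 3: k = 0.25 + 0.22
Step 4: k = 0.47 W/(m*K)

0.47


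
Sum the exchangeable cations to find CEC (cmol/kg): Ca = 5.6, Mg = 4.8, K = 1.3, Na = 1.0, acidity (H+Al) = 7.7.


Step 1: CEC = Ca + Mg + K + Na + (H+Al)
Step 2: CEC = 5.6 + 4.8 + 1.3 + 1.0 + 7.7
Step 3: CEC = 20.4 cmol/kg

20.4


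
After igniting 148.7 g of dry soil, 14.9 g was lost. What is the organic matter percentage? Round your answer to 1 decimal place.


Step 1: OM% = 100 * LOI / sample mass
Step 2: OM = 100 * 14.9 / 148.7
Step 3: OM = 10.0%

10.0


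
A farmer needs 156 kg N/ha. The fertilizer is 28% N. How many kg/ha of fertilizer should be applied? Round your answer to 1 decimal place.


Step 1: Fertilizer rate = target N / (N content / 100)
Step 2: Rate = 156 / (28 / 100)
Step 3: Rate = 156 / 0.28
Step 4: Rate = 557.1 kg/ha

557.1


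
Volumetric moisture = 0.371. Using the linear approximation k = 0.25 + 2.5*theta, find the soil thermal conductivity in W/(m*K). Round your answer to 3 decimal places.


Step 1: k = 0.25 + 2.5 * theta
Step 2: k = 0.25 + 2.5 * 0.371
Step 3: k = 0.25 + 0.928
Step 4: k = 1.178 W/(m*K)

1.178


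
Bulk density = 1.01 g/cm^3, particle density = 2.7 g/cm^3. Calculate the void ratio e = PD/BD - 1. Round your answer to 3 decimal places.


Step 1: e = PD / BD - 1
Step 2: e = 2.7 / 1.01 - 1
Step 3: e = 2.67327 - 1
Step 4: e = 1.673

1.673


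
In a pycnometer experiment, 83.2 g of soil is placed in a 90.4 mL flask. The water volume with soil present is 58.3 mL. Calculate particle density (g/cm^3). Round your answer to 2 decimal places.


Step 1: Volume of solids = flask volume - water volume with soil
Step 2: V_solids = 90.4 - 58.3 = 32.1 mL
Step 3: Particle density = mass / V_solids = 83.2 / 32.1 = 2.59 g/cm^3

2.59


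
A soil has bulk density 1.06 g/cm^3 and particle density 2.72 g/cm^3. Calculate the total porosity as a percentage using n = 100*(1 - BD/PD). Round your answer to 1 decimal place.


Step 1: Formula: n = 100 * (1 - BD / PD)
Step 2: n = 100 * (1 - 1.06 / 2.72)
Step 3: n = 100 * (1 - 0.38971)
Step 4: n = 61.0%

61.0


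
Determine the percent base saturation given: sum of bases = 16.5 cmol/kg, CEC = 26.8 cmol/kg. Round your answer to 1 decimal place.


Step 1: BS = 100 * (sum of bases) / CEC
Step 2: BS = 100 * 16.5 / 26.8
Step 3: BS = 61.6%

61.6


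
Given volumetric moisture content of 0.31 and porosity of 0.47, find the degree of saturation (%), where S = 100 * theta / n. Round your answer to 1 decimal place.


Step 1: S = 100 * theta_v / n
Step 2: S = 100 * 0.31 / 0.47
Step 3: S = 66.0%

66.0


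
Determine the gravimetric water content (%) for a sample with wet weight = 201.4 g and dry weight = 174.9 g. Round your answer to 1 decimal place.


Step 1: Water mass = wet - dry = 201.4 - 174.9 = 26.5 g
Step 2: w = 100 * water mass / dry mass
Step 3: w = 100 * 26.5 / 174.9 = 15.2%

15.2


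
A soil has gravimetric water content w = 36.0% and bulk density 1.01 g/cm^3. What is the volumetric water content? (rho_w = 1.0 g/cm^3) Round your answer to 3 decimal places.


Step 1: theta = (w / 100) * BD / rho_w
Step 2: theta = (36.0 / 100) * 1.01 / 1.0
Step 3: theta = 0.36 * 1.01
Step 4: theta = 0.364

0.364


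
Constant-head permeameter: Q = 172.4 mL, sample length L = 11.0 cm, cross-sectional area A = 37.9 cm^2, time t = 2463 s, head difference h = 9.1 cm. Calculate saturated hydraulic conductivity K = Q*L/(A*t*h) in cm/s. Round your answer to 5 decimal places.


Step 1: K = Q * L / (A * t * h)
Step 2: Numerator = 172.4 * 11.0 = 1896.4
Step 3: Denominator = 37.9 * 2463 * 9.1 = 849464.07
Step 4: K = 1896.4 / 849464.07 = 0.00223 cm/s

0.00223


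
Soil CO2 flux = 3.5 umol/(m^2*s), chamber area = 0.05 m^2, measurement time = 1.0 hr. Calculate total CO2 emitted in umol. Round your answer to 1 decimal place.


Step 1: Convert time to seconds: 1.0 hr * 3600 = 3600.0 s
Step 2: Total = flux * area * time_s
Step 3: Total = 3.5 * 0.05 * 3600.0
Step 4: Total = 630.0 umol

630.0


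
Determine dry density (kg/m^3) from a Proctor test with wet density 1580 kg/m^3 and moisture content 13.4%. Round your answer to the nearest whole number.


Step 1: Dry density = wet density / (1 + w/100)
Step 2: Dry density = 1580 / (1 + 13.4/100)
Step 3: Dry density = 1580 / 1.134
Step 4: Dry density = 1393 kg/m^3

1393


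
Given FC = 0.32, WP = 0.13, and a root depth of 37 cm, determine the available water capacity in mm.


Step 1: Available water = (FC - WP) * depth * 10
Step 2: AW = (0.32 - 0.13) * 37 * 10
Step 3: AW = 0.19 * 37 * 10
Step 4: AW = 70.3 mm

70.3


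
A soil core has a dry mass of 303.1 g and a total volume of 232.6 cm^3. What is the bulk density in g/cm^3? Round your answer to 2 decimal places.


Step 1: Identify the formula: BD = dry mass / volume
Step 2: Substitute values: BD = 303.1 / 232.6
Step 3: BD = 1.3 g/cm^3

1.3


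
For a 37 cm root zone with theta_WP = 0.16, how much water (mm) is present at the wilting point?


Step 1: Water (mm) = theta_WP * depth * 10
Step 2: Water = 0.16 * 37 * 10
Step 3: Water = 59.2 mm

59.2


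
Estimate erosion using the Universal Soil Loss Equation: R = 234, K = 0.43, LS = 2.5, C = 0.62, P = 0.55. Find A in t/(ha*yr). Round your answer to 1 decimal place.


Step 1: A = R * K * LS * C * P
Step 2: R * K = 234 * 0.43 = 100.62
Step 3: (R*K) * LS = 100.62 * 2.5 = 251.55
Step 4: * C * P = 251.55 * 0.62 * 0.55 = 85.8
Step 5: A = 85.8 t/(ha*yr)

85.8


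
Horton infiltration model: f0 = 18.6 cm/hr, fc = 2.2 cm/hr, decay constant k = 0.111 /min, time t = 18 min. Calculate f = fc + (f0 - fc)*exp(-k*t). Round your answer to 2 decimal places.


Step 1: f = fc + (f0 - fc) * exp(-k * t)
Step 2: exp(-0.111 * 18) = 0.135606
Step 3: f = 2.2 + (18.6 - 2.2) * 0.135606
Step 4: f = 2.2 + 16.4 * 0.135606
Step 5: f = 4.42 cm/hr

4.42


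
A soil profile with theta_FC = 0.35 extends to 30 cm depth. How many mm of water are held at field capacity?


Step 1: Water (mm) = theta_FC * depth (cm) * 10
Step 2: Water = 0.35 * 30 * 10
Step 3: Water = 105.0 mm

105.0


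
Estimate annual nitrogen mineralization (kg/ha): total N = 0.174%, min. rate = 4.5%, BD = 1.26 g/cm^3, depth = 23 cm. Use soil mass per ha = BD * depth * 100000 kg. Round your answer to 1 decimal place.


Step 1: Soil mass per ha = BD * depth * 100000 = 1.26 * 23 * 100000 = 2898000 kg
Step 2: Total N pool = soil mass * N%/100 = 2898000 * 0.174/100 = 5042.52 kg/ha
Step 3: N mineralized = N pool * rate%/100 = 5042.52 * 4.5/100 = 226.9 kg/ha/yr

226.9


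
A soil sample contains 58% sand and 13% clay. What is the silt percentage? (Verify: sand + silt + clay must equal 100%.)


Step 1: sand + silt + clay = 100%
Step 2: silt = 100 - sand - clay
Step 3: silt = 100 - 58 - 13
Step 4: silt = 29%

29


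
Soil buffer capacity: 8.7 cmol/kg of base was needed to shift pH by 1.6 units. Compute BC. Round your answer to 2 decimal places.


Step 1: BC = change in base / change in pH
Step 2: BC = 8.7 / 1.6
Step 3: BC = 5.44 cmol/(kg*pH unit)

5.44


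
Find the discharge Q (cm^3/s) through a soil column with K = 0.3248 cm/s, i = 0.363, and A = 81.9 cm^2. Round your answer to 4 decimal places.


Step 1: Apply Darcy's law: Q = K * i * A
Step 2: Q = 0.3248 * 0.363 * 81.9
Step 3: Q = 9.6562 cm^3/s

9.6562


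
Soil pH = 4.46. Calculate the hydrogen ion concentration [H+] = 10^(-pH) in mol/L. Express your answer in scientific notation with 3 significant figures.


Step 1: [H+] = 10^(-pH)
Step 2: [H+] = 10^(-4.46)
Step 3: [H+] = 3.47e-05 mol/L

3.47e-05


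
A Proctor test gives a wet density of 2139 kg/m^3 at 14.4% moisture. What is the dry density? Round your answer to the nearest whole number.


Step 1: Dry density = wet density / (1 + w/100)
Step 2: Dry density = 2139 / (1 + 14.4/100)
Step 3: Dry density = 2139 / 1.144
Step 4: Dry density = 1870 kg/m^3

1870


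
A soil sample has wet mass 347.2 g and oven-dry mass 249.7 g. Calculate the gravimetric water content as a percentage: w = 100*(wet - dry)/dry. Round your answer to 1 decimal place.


Step 1: Water mass = wet - dry = 347.2 - 249.7 = 97.5 g
Step 2: w = 100 * water mass / dry mass
Step 3: w = 100 * 97.5 / 249.7 = 39.0%

39.0


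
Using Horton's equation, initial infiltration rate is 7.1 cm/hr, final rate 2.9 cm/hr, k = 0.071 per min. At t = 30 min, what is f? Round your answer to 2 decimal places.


Step 1: f = fc + (f0 - fc) * exp(-k * t)
Step 2: exp(-0.071 * 30) = 0.118837
Step 3: f = 2.9 + (7.1 - 2.9) * 0.118837
Step 4: f = 2.9 + 4.2 * 0.118837
Step 5: f = 3.4 cm/hr

3.4


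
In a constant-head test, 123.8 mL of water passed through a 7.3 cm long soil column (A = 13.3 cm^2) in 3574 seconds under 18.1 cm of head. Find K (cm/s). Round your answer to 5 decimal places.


Step 1: K = Q * L / (A * t * h)
Step 2: Numerator = 123.8 * 7.3 = 903.74
Step 3: Denominator = 13.3 * 3574 * 18.1 = 860369.02
Step 4: K = 903.74 / 860369.02 = 0.00105 cm/s

0.00105


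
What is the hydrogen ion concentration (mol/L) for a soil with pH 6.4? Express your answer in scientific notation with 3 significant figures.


Step 1: [H+] = 10^(-pH)
Step 2: [H+] = 10^(-6.4)
Step 3: [H+] = 3.98e-07 mol/L

3.98e-07


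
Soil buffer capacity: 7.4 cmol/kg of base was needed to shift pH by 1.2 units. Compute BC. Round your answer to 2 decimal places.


Step 1: BC = change in base / change in pH
Step 2: BC = 7.4 / 1.2
Step 3: BC = 6.17 cmol/(kg*pH unit)

6.17


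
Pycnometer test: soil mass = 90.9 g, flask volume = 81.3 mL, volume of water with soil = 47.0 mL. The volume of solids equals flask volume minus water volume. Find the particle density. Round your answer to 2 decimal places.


Step 1: Volume of solids = flask volume - water volume with soil
Step 2: V_solids = 81.3 - 47.0 = 34.3 mL
Step 3: Particle density = mass / V_solids = 90.9 / 34.3 = 2.65 g/cm^3

2.65


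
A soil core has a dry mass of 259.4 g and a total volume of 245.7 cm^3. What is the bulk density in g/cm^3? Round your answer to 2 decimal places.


Step 1: Identify the formula: BD = dry mass / volume
Step 2: Substitute values: BD = 259.4 / 245.7
Step 3: BD = 1.06 g/cm^3

1.06


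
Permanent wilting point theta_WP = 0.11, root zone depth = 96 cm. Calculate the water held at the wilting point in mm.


Step 1: Water (mm) = theta_WP * depth * 10
Step 2: Water = 0.11 * 96 * 10
Step 3: Water = 105.6 mm

105.6


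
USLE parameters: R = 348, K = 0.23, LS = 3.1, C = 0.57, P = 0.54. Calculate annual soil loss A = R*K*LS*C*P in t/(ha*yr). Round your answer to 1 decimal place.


Step 1: A = R * K * LS * C * P
Step 2: R * K = 348 * 0.23 = 80.04
Step 3: (R*K) * LS = 80.04 * 3.1 = 248.124
Step 4: * C * P = 248.124 * 0.57 * 0.54 = 76.4
Step 5: A = 76.4 t/(ha*yr)

76.4


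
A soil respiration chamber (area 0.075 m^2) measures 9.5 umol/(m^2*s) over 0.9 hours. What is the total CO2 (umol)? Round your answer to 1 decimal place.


Step 1: Convert time to seconds: 0.9 hr * 3600 = 3240.0 s
Step 2: Total = flux * area * time_s
Step 3: Total = 9.5 * 0.075 * 3240.0
Step 4: Total = 2308.5 umol

2308.5


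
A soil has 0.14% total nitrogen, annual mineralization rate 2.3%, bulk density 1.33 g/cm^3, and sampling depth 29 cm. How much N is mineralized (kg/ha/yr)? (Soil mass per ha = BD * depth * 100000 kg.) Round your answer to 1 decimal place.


Step 1: Soil mass per ha = BD * depth * 100000 = 1.33 * 29 * 100000 = 3857000 kg
Step 2: Total N pool = soil mass * N%/100 = 3857000 * 0.14/100 = 5399.8 kg/ha
Step 3: N mineralized = N pool * rate%/100 = 5399.8 * 2.3/100 = 124.2 kg/ha/yr

124.2


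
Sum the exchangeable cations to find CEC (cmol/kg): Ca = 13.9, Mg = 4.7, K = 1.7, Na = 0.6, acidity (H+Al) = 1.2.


Step 1: CEC = Ca + Mg + K + Na + (H+Al)
Step 2: CEC = 13.9 + 4.7 + 1.7 + 0.6 + 1.2
Step 3: CEC = 22.1 cmol/kg

22.1


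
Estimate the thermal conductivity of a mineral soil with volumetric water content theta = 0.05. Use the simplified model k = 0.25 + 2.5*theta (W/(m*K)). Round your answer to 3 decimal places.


Step 1: k = 0.25 + 2.5 * theta
Step 2: k = 0.25 + 2.5 * 0.05
Step 3: k = 0.25 + 0.125
Step 4: k = 0.375 W/(m*K)

0.375


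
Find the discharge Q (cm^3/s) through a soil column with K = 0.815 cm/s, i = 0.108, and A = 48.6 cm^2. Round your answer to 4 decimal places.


Step 1: Apply Darcy's law: Q = K * i * A
Step 2: Q = 0.815 * 0.108 * 48.6
Step 3: Q = 4.2778 cm^3/s

4.2778


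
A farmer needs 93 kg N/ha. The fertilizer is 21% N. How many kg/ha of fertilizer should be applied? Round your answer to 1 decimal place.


Step 1: Fertilizer rate = target N / (N content / 100)
Step 2: Rate = 93 / (21 / 100)
Step 3: Rate = 93 / 0.21
Step 4: Rate = 442.9 kg/ha

442.9


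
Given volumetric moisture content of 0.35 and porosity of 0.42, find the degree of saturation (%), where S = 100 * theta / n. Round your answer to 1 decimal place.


Step 1: S = 100 * theta_v / n
Step 2: S = 100 * 0.35 / 0.42
Step 3: S = 83.3%

83.3


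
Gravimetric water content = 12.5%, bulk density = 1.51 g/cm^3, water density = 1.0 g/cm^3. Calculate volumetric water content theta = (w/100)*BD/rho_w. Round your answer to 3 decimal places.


Step 1: theta = (w / 100) * BD / rho_w
Step 2: theta = (12.5 / 100) * 1.51 / 1.0
Step 3: theta = 0.125 * 1.51
Step 4: theta = 0.189

0.189


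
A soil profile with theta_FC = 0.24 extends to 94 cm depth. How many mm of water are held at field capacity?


Step 1: Water (mm) = theta_FC * depth (cm) * 10
Step 2: Water = 0.24 * 94 * 10
Step 3: Water = 225.6 mm

225.6


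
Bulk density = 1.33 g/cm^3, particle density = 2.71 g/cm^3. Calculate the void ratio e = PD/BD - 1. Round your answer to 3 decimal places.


Step 1: e = PD / BD - 1
Step 2: e = 2.71 / 1.33 - 1
Step 3: e = 2.03759 - 1
Step 4: e = 1.038

1.038


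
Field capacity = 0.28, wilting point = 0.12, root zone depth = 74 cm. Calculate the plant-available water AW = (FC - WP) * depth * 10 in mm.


Step 1: Available water = (FC - WP) * depth * 10
Step 2: AW = (0.28 - 0.12) * 74 * 10
Step 3: AW = 0.16 * 74 * 10
Step 4: AW = 118.4 mm

118.4


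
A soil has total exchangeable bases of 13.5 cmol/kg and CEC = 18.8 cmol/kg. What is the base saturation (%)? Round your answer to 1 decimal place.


Step 1: BS = 100 * (sum of bases) / CEC
Step 2: BS = 100 * 13.5 / 18.8
Step 3: BS = 71.8%

71.8


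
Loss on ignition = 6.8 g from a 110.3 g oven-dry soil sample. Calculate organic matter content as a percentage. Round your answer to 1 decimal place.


Step 1: OM% = 100 * LOI / sample mass
Step 2: OM = 100 * 6.8 / 110.3
Step 3: OM = 6.2%

6.2


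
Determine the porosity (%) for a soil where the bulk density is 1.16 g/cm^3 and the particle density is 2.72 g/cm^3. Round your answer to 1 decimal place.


Step 1: Formula: n = 100 * (1 - BD / PD)
Step 2: n = 100 * (1 - 1.16 / 2.72)
Step 3: n = 100 * (1 - 0.42647)
Step 4: n = 57.4%

57.4


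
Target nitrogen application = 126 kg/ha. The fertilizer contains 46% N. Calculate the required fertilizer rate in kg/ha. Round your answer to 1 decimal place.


Step 1: Fertilizer rate = target N / (N content / 100)
Step 2: Rate = 126 / (46 / 100)
Step 3: Rate = 126 / 0.46
Step 4: Rate = 273.9 kg/ha

273.9


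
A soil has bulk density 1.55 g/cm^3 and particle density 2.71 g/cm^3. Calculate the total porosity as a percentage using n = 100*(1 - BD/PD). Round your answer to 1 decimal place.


Step 1: Formula: n = 100 * (1 - BD / PD)
Step 2: n = 100 * (1 - 1.55 / 2.71)
Step 3: n = 100 * (1 - 0.57196)
Step 4: n = 42.8%

42.8


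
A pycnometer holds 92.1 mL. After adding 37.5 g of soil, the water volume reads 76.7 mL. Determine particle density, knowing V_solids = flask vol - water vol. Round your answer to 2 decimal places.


Step 1: Volume of solids = flask volume - water volume with soil
Step 2: V_solids = 92.1 - 76.7 = 15.4 mL
Step 3: Particle density = mass / V_solids = 37.5 / 15.4 = 2.44 g/cm^3

2.44


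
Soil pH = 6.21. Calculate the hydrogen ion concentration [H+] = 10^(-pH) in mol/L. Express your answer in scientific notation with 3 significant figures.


Step 1: [H+] = 10^(-pH)
Step 2: [H+] = 10^(-6.21)
Step 3: [H+] = 6.17e-07 mol/L

6.17e-07


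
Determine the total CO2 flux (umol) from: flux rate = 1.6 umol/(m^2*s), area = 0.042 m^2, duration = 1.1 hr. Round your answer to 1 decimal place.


Step 1: Convert time to seconds: 1.1 hr * 3600 = 3960.0 s
Step 2: Total = flux * area * time_s
Step 3: Total = 1.6 * 0.042 * 3960.0
Step 4: Total = 266.1 umol

266.1


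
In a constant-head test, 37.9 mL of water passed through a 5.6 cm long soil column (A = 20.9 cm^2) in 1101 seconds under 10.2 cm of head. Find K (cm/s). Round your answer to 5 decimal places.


Step 1: K = Q * L / (A * t * h)
Step 2: Numerator = 37.9 * 5.6 = 212.24
Step 3: Denominator = 20.9 * 1101 * 10.2 = 234711.18
Step 4: K = 212.24 / 234711.18 = 0.0009 cm/s

0.0009


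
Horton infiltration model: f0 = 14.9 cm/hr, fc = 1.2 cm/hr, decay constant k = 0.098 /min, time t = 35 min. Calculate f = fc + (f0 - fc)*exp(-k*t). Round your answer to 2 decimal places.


Step 1: f = fc + (f0 - fc) * exp(-k * t)
Step 2: exp(-0.098 * 35) = 0.032387
Step 3: f = 1.2 + (14.9 - 1.2) * 0.032387
Step 4: f = 1.2 + 13.7 * 0.032387
Step 5: f = 1.64 cm/hr

1.64


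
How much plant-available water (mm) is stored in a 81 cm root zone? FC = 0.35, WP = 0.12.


Step 1: Available water = (FC - WP) * depth * 10
Step 2: AW = (0.35 - 0.12) * 81 * 10
Step 3: AW = 0.23 * 81 * 10
Step 4: AW = 186.3 mm

186.3


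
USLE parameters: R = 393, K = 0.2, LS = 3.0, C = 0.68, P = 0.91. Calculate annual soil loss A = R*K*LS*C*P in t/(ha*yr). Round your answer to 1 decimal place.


Step 1: A = R * K * LS * C * P
Step 2: R * K = 393 * 0.2 = 78.6
Step 3: (R*K) * LS = 78.6 * 3.0 = 235.8
Step 4: * C * P = 235.8 * 0.68 * 0.91 = 145.9
Step 5: A = 145.9 t/(ha*yr)

145.9


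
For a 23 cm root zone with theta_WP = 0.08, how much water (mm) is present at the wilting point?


Step 1: Water (mm) = theta_WP * depth * 10
Step 2: Water = 0.08 * 23 * 10
Step 3: Water = 18.4 mm

18.4


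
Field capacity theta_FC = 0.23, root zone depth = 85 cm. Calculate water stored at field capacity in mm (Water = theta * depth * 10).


Step 1: Water (mm) = theta_FC * depth (cm) * 10
Step 2: Water = 0.23 * 85 * 10
Step 3: Water = 195.5 mm

195.5


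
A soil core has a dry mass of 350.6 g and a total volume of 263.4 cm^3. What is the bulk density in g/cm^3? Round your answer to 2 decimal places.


Step 1: Identify the formula: BD = dry mass / volume
Step 2: Substitute values: BD = 350.6 / 263.4
Step 3: BD = 1.33 g/cm^3

1.33


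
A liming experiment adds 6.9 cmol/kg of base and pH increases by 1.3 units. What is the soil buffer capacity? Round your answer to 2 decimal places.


Step 1: BC = change in base / change in pH
Step 2: BC = 6.9 / 1.3
Step 3: BC = 5.31 cmol/(kg*pH unit)

5.31


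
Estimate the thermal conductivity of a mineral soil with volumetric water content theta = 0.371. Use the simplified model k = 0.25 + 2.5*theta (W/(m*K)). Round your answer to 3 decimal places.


Step 1: k = 0.25 + 2.5 * theta
Step 2: k = 0.25 + 2.5 * 0.371
Step 3: k = 0.25 + 0.928
Step 4: k = 1.178 W/(m*K)

1.178


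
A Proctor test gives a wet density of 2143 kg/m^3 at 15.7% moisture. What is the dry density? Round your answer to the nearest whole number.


Step 1: Dry density = wet density / (1 + w/100)
Step 2: Dry density = 2143 / (1 + 15.7/100)
Step 3: Dry density = 2143 / 1.157
Step 4: Dry density = 1852 kg/m^3

1852


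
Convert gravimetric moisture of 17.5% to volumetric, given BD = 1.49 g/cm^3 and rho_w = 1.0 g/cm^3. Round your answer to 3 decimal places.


Step 1: theta = (w / 100) * BD / rho_w
Step 2: theta = (17.5 / 100) * 1.49 / 1.0
Step 3: theta = 0.175 * 1.49
Step 4: theta = 0.261

0.261


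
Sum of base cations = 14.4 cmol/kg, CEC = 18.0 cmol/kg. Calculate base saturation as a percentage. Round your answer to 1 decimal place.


Step 1: BS = 100 * (sum of bases) / CEC
Step 2: BS = 100 * 14.4 / 18.0
Step 3: BS = 80.0%

80.0


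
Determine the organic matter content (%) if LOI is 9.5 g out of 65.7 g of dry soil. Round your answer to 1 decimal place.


Step 1: OM% = 100 * LOI / sample mass
Step 2: OM = 100 * 9.5 / 65.7
Step 3: OM = 14.5%

14.5


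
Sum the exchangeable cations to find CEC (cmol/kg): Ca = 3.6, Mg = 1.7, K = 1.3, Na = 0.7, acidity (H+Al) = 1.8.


Step 1: CEC = Ca + Mg + K + Na + (H+Al)
Step 2: CEC = 3.6 + 1.7 + 1.3 + 0.7 + 1.8
Step 3: CEC = 9.1 cmol/kg

9.1


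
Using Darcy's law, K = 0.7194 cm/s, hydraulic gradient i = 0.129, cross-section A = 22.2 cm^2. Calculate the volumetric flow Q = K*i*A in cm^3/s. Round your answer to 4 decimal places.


Step 1: Apply Darcy's law: Q = K * i * A
Step 2: Q = 0.7194 * 0.129 * 22.2
Step 3: Q = 2.0602 cm^3/s

2.0602


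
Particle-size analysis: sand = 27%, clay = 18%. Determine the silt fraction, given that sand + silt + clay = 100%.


Step 1: sand + silt + clay = 100%
Step 2: silt = 100 - sand - clay
Step 3: silt = 100 - 27 - 18
Step 4: silt = 55%

55
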